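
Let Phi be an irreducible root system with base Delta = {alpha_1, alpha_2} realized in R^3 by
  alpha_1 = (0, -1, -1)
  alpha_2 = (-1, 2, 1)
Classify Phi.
G_2

Compute the Cartan integers a_ij = 2(alpha_i, alpha_j)/(alpha_j, alpha_j); the resulting 2x2 Cartan matrix is
[[2, -1], [-3, 2]].
The roots have two lengths (squared-length ratio 3:1); the short ones are alpha_{1}. The associated Dynkin diagram is two nodes joined by a triple edge (G_2), so the type is G_2.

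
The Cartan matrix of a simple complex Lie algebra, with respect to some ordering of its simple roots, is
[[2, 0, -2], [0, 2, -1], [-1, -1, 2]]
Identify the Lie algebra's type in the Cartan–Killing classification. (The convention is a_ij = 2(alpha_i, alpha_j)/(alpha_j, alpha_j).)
The matrix has rank 3 with 2's on the diagonal. Reading the off-diagonal entries as Dynkin edges (a single edge where a_ij = a_ji = -1; a double or triple edge where a_ij * a_ji = 2 or 3), the diagram is a chain of 3 nodes with a double edge at one end; the terminal node there is the unique long simple root (C_3). One simple-root ordering that puts it in standard form is (alpha_2, alpha_3, alpha_1). So the algebra is type C_3, i.e. sp(6).

C3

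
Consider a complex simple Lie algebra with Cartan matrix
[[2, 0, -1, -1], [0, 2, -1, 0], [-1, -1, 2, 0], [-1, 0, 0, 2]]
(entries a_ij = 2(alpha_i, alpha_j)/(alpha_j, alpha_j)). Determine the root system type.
A_4 (sl(5))

The matrix has rank 4 with 2's on the diagonal. Reading the off-diagonal entries as Dynkin edges (a single edge where a_ij = a_ji = -1; a double or triple edge where a_ij * a_ji = 2 or 3), the diagram is a chain of 4 nodes with single edges (A_4). One simple-root ordering that puts it in standard form is (alpha_4, alpha_1, alpha_3, alpha_2). So the algebra is type A_4, i.e. sl(5).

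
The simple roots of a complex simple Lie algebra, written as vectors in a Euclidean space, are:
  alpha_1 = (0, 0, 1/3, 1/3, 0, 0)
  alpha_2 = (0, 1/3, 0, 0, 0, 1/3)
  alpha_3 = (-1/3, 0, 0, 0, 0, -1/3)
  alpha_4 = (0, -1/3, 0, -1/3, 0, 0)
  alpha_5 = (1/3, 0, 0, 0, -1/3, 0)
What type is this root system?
A_5 (sl(6))

Compute the Cartan integers a_ij = 2(alpha_i, alpha_j)/(alpha_j, alpha_j); the resulting 5x5 Cartan matrix is
[[2, 0, 0, -1, 0], [0, 2, -1, -1, 0], [0, -1, 2, 0, -1], [-1, -1, 0, 2, 0], [0, 0, -1, 0, 2]].
All simple roots have the same length, so the diagram is simply laced. The associated Dynkin diagram is a chain of 5 nodes with single edges (A_5), so the type is A_5 (the algebra sl(6)).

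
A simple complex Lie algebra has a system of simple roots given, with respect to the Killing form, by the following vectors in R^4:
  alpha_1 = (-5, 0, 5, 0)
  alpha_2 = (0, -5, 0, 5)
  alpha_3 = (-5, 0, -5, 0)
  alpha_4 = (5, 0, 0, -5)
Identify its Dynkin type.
type D_4

Compute the Cartan integers a_ij = 2(alpha_i, alpha_j)/(alpha_j, alpha_j); the resulting 4x4 Cartan matrix is
[[2, 0, 0, -1], [0, 2, 0, -1], [0, 0, 2, -1], [-1, -1, -1, 2]].
All simple roots have the same length, so the diagram is simply laced. The associated Dynkin diagram is a chain of 2 nodes with a fork of two nodes at one end (D_4), so the type is D_4 (the algebra so(8)).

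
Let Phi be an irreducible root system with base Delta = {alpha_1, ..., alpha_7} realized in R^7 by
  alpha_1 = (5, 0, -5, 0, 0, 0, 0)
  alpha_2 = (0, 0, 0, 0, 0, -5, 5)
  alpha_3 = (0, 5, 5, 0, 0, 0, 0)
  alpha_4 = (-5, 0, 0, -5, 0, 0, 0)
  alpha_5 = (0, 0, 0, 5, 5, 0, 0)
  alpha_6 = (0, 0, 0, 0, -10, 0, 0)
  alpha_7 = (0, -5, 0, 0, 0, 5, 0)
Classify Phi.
type C_7

Compute the Cartan integers a_ij = 2(alpha_i, alpha_j)/(alpha_j, alpha_j); the resulting 7x7 Cartan matrix is
[[2, 0, -1, -1, 0, 0, 0], [0, 2, 0, 0, 0, 0, -1], [-1, 0, 2, 0, 0, 0, -1], [-1, 0, 0, 2, -1, 0, 0], [0, 0, 0, -1, 2, -1, 0], [0, 0, 0, 0, -2, 2, 0], [0, -1, -1, 0, 0, 0, 2]].
The roots have two lengths (squared-length ratio 2:1); the short ones are alpha_{1,2,3,4,5,7}. The associated Dynkin diagram is a chain of 7 nodes with a double edge at one end; the terminal node there is the unique long simple root (C_7), so the type is C_7 (the algebra sp(14)).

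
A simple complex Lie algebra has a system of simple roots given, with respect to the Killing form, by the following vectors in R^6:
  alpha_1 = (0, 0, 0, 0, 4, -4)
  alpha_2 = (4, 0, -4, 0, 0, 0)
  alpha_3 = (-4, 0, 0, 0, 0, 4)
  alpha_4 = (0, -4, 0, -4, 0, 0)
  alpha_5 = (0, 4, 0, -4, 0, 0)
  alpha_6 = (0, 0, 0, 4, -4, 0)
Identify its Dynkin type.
D6

Compute the Cartan integers a_ij = 2(alpha_i, alpha_j)/(alpha_j, alpha_j); the resulting 6x6 Cartan matrix is
[[2, 0, -1, 0, 0, -1], [0, 2, -1, 0, 0, 0], [-1, -1, 2, 0, 0, 0], [0, 0, 0, 2, 0, -1], [0, 0, 0, 0, 2, -1], [-1, 0, 0, -1, -1, 2]].
All simple roots have the same length, so the diagram is simply laced. The associated Dynkin diagram is a chain of 4 nodes with a fork of two nodes at one end (D_6), so the type is D_6 (the algebra so(12)).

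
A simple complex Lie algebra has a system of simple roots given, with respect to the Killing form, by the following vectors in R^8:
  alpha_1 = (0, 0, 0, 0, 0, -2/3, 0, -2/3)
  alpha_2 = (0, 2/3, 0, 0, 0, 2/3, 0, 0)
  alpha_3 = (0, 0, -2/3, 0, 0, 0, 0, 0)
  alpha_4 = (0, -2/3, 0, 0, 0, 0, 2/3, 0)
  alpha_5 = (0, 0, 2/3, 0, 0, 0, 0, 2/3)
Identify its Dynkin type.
B_5 (so(11))

Compute the Cartan integers a_ij = 2(alpha_i, alpha_j)/(alpha_j, alpha_j); the resulting 5x5 Cartan matrix is
[[2, -1, 0, 0, -1], [-1, 2, 0, -1, 0], [0, 0, 2, 0, -1], [0, -1, 0, 2, 0], [-1, 0, -2, 0, 2]].
The roots have two lengths (squared-length ratio 2:1); the short ones are alpha_{3}. The associated Dynkin diagram is a chain of 5 nodes with a double edge at one end; the terminal node there is the unique short simple root (B_5), so the type is B_5 (the algebra so(11)).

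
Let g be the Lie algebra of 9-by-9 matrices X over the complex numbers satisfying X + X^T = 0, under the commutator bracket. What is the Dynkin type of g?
This is so(9) with 9 odd, which has dimension 9(9-1)/2 = 36 and rank (9-1)/2 = 4. In the classification of classical Lie algebras, the orthogonal algebra so(2n+1) in an odd number of variables has type B_n; here n = 4, so the Dynkin diagram is a chain of 4 nodes with a double edge at one end; the terminal node there is the unique short simple root (B_4). Hence the type is B_4.

B_4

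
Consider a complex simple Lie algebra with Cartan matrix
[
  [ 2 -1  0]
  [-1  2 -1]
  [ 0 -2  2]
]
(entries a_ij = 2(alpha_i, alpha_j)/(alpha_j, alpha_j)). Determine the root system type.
C_3

The matrix has rank 3 with 2's on the diagonal. Reading the off-diagonal entries as Dynkin edges (a single edge where a_ij = a_ji = -1; a double or triple edge where a_ij * a_ji = 2 or 3), the diagram is a chain of 3 nodes with a double edge at one end; the terminal node there is the unique long simple root (C_3). One simple-root ordering that puts it in standard form is (alpha_1, alpha_2, alpha_3). So the algebra is type C_3, i.e. sp(6).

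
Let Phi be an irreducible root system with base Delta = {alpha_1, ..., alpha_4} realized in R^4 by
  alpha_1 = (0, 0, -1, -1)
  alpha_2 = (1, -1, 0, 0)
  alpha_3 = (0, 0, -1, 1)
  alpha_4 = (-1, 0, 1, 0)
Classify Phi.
D4

Compute the Cartan integers a_ij = 2(alpha_i, alpha_j)/(alpha_j, alpha_j); the resulting 4x4 Cartan matrix is
[[2, 0, 0, -1], [0, 2, 0, -1], [0, 0, 2, -1], [-1, -1, -1, 2]].
All simple roots have the same length, so the diagram is simply laced. The associated Dynkin diagram is a chain of 2 nodes with a fork of two nodes at one end (D_4), so the type is D_4 (the algebra so(8)).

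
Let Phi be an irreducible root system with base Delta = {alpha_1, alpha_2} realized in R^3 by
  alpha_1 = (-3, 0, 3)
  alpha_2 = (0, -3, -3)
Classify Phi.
Compute the Cartan integers a_ij = 2(alpha_i, alpha_j)/(alpha_j, alpha_j); the resulting 2x2 Cartan matrix is
[[2, -1], [-1, 2]].
All simple roots have the same length, so the diagram is simply laced. The associated Dynkin diagram is a chain of 2 nodes with single edges (A_2), so the type is A_2 (the algebra sl(3)).

A_2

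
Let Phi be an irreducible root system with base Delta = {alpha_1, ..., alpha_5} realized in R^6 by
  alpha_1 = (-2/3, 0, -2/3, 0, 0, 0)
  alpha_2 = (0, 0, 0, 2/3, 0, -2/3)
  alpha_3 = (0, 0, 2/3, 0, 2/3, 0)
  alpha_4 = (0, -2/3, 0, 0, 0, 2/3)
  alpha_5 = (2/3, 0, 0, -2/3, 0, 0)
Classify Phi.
A_5

Compute the Cartan integers a_ij = 2(alpha_i, alpha_j)/(alpha_j, alpha_j); the resulting 5x5 Cartan matrix is
[[2, 0, -1, 0, -1], [0, 2, 0, -1, -1], [-1, 0, 2, 0, 0], [0, -1, 0, 2, 0], [-1, -1, 0, 0, 2]].
All simple roots have the same length, so the diagram is simply laced. The associated Dynkin diagram is a chain of 5 nodes with single edges (A_5), so the type is A_5 (the algebra sl(6)).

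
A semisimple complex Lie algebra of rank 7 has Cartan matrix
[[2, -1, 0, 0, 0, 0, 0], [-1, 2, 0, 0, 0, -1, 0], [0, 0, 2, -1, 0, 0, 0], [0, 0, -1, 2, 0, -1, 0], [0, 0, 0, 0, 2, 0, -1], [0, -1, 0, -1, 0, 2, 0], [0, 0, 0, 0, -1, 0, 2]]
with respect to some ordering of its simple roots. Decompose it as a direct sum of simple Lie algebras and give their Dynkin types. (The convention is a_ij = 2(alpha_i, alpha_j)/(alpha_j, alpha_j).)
The diagram associated to this matrix has two connected components: the simple roots {alpha_5, alpha_7} form a chain of 2 nodes with single edges (A_2), and {alpha_1, alpha_2, alpha_3, alpha_4, alpha_6} form a chain of 5 nodes with single edges (A_5). A semisimple Lie algebra decomposes uniquely as the direct sum of simple ideals, one per connected component of its Dynkin diagram, so g ≅ A_2 ⊕ A_5 (dimension 8 + 35 = 43).

A2 + A5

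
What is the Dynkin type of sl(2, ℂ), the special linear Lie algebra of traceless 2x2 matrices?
A_1 (sl(2))

This is sl(2), which has dimension 2^2 - 1 = 3 and rank 2 - 1 = 1 (a Cartan subalgebra is the diagonal traceless matrices). In the classification of classical Lie algebras, the special linear algebra sl(n+1) has type A_n; here n = 1, so the Dynkin diagram is a chain of 1 nodes with single edges (A_1). Hence the type is A_1.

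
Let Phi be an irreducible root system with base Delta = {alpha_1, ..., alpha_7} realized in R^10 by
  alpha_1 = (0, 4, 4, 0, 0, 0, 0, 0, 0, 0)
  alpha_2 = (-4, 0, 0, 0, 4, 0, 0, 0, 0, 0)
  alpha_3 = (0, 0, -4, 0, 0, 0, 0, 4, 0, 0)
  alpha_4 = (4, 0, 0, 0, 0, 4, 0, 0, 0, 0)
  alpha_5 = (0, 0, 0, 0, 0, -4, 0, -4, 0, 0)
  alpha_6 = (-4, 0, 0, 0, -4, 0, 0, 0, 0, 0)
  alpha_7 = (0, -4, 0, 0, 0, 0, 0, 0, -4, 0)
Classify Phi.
Compute the Cartan integers a_ij = 2(alpha_i, alpha_j)/(alpha_j, alpha_j); the resulting 7x7 Cartan matrix is
[[2, 0, -1, 0, 0, 0, -1], [0, 2, 0, -1, 0, 0, 0], [-1, 0, 2, 0, -1, 0, 0], [0, -1, 0, 2, -1, -1, 0], [0, 0, -1, -1, 2, 0, 0], [0, 0, 0, -1, 0, 2, 0], [-1, 0, 0, 0, 0, 0, 2]].
All simple roots have the same length, so the diagram is simply laced. The associated Dynkin diagram is a chain of 5 nodes with a fork of two nodes at one end (D_7), so the type is D_7 (the algebra so(14)).

type D_7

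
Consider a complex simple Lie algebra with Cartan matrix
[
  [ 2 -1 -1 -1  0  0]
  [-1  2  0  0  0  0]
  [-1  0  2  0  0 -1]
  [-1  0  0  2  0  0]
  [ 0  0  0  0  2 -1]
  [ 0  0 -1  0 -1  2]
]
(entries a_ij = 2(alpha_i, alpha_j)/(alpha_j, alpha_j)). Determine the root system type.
D6

The matrix has rank 6 with 2's on the diagonal. Reading the off-diagonal entries as Dynkin edges (a single edge where a_ij = a_ji = -1; a double or triple edge where a_ij * a_ji = 2 or 3), the diagram is a chain of 4 nodes with a fork of two nodes at one end (D_6). One simple-root ordering that puts it in standard form is (alpha_5, alpha_6, alpha_3, alpha_1, alpha_2, alpha_4). So the algebra is type D_6, i.e. so(12).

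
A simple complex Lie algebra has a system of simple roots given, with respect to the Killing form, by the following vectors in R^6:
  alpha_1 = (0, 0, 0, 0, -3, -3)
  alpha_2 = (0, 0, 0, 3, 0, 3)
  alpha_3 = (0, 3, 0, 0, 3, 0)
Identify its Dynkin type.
type A_3

Compute the Cartan integers a_ij = 2(alpha_i, alpha_j)/(alpha_j, alpha_j); the resulting 3x3 Cartan matrix is
[[2, -1, -1], [-1, 2, 0], [-1, 0, 2]].
All simple roots have the same length, so the diagram is simply laced. The associated Dynkin diagram is a chain of 3 nodes with single edges (A_3), so the type is A_3 (the algebra sl(4)).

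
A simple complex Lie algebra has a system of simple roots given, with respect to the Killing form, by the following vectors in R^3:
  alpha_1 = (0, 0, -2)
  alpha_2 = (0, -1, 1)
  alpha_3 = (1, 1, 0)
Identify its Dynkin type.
Compute the Cartan integers a_ij = 2(alpha_i, alpha_j)/(alpha_j, alpha_j); the resulting 3x3 Cartan matrix is
[[2, -2, 0], [-1, 2, -1], [0, -1, 2]].
The roots have two lengths (squared-length ratio 2:1); the short ones are alpha_{2,3}. The associated Dynkin diagram is a chain of 3 nodes with a double edge at one end; the terminal node there is the unique long simple root (C_3), so the type is C_3 (the algebra sp(6)).

C_3 (sp(6))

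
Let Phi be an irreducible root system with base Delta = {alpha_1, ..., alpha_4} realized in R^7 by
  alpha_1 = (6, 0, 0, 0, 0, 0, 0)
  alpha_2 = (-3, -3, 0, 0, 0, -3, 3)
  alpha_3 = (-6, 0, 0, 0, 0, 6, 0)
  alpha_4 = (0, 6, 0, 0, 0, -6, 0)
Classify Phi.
F_4

Compute the Cartan integers a_ij = 2(alpha_i, alpha_j)/(alpha_j, alpha_j); the resulting 4x4 Cartan matrix is
[[2, -1, -1, 0], [-1, 2, 0, 0], [-2, 0, 2, -1], [0, 0, -1, 2]].
The roots have two lengths (squared-length ratio 2:1); the short ones are alpha_{1,2}. The associated Dynkin diagram is a chain of 4 nodes with a double edge between the middle two (F_4), so the type is F_4.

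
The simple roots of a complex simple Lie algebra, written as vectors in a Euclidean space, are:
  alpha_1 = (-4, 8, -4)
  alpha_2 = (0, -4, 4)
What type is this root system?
G_2

Compute the Cartan integers a_ij = 2(alpha_i, alpha_j)/(alpha_j, alpha_j); the resulting 2x2 Cartan matrix is
[[2, -3], [-1, 2]].
The roots have two lengths (squared-length ratio 3:1); the short ones are alpha_{2}. The associated Dynkin diagram is two nodes joined by a triple edge (G_2), so the type is G_2.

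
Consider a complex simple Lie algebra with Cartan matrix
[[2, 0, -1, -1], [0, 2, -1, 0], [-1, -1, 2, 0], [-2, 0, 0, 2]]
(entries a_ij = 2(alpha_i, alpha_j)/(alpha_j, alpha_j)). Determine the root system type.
The matrix has rank 4 with 2's on the diagonal. Reading the off-diagonal entries as Dynkin edges (a single edge where a_ij = a_ji = -1; a double or triple edge where a_ij * a_ji = 2 or 3), the diagram is a chain of 4 nodes with a double edge at one end; the terminal node there is the unique long simple root (C_4). One simple-root ordering that puts it in standard form is (alpha_2, alpha_3, alpha_1, alpha_4). So the algebra is type C_4, i.e. sp(8).

C_4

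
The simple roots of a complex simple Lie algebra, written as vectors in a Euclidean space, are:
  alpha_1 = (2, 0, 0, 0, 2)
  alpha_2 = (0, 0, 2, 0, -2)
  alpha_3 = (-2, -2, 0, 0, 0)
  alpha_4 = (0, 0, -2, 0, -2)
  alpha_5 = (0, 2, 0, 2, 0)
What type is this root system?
D_5

Compute the Cartan integers a_ij = 2(alpha_i, alpha_j)/(alpha_j, alpha_j); the resulting 5x5 Cartan matrix is
[[2, -1, -1, -1, 0], [-1, 2, 0, 0, 0], [-1, 0, 2, 0, -1], [-1, 0, 0, 2, 0], [0, 0, -1, 0, 2]].
All simple roots have the same length, so the diagram is simply laced. The associated Dynkin diagram is a chain of 3 nodes with a fork of two nodes at one end (D_5), so the type is D_5 (the algebra so(10)).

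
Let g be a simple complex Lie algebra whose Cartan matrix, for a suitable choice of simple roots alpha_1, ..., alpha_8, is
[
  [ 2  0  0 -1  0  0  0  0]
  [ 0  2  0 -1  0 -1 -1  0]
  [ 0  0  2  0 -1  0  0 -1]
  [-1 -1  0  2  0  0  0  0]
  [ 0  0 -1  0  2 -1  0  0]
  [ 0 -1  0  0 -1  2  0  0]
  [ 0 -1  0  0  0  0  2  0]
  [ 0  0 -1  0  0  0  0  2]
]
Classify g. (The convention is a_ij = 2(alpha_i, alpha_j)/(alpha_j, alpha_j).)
The matrix has rank 8 with 2's on the diagonal. Reading the off-diagonal entries as Dynkin edges (a single edge where a_ij = a_ji = -1; a double or triple edge where a_ij * a_ji = 2 or 3), the diagram is a chain of 7 nodes with one extra node attached to the third node from one end (E_8). One simple-root ordering that puts it in standard form is (alpha_1, alpha_7, alpha_4, alpha_2, alpha_6, alpha_5, alpha_3, alpha_8). So the algebra is type E_8.

E_8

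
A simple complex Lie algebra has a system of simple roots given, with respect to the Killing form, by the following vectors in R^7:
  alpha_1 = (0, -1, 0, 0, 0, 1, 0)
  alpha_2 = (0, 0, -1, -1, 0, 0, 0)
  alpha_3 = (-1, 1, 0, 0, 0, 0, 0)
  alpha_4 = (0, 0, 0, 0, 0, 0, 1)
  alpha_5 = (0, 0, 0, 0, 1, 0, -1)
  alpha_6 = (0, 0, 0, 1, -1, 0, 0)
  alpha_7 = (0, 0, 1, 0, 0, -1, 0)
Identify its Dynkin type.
B7

Compute the Cartan integers a_ij = 2(alpha_i, alpha_j)/(alpha_j, alpha_j); the resulting 7x7 Cartan matrix is
[[2, 0, -1, 0, 0, 0, -1], [0, 2, 0, 0, 0, -1, -1], [-1, 0, 2, 0, 0, 0, 0], [0, 0, 0, 2, -1, 0, 0], [0, 0, 0, -2, 2, -1, 0], [0, -1, 0, 0, -1, 2, 0], [-1, -1, 0, 0, 0, 0, 2]].
The roots have two lengths (squared-length ratio 2:1); the short ones are alpha_{4}. The associated Dynkin diagram is a chain of 7 nodes with a double edge at one end; the terminal node there is the unique short simple root (B_7), so the type is B_7 (the algebra so(15)).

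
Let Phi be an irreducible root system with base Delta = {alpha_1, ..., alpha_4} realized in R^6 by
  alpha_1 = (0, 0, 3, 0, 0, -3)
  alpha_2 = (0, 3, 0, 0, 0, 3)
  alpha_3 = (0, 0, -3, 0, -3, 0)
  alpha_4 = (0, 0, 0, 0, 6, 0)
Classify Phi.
Compute the Cartan integers a_ij = 2(alpha_i, alpha_j)/(alpha_j, alpha_j); the resulting 4x4 Cartan matrix is
[[2, -1, -1, 0], [-1, 2, 0, 0], [-1, 0, 2, -1], [0, 0, -2, 2]].
The roots have two lengths (squared-length ratio 2:1); the short ones are alpha_{1,2,3}. The associated Dynkin diagram is a chain of 4 nodes with a double edge at one end; the terminal node there is the unique long simple root (C_4), so the type is C_4 (the algebra sp(8)).

C_4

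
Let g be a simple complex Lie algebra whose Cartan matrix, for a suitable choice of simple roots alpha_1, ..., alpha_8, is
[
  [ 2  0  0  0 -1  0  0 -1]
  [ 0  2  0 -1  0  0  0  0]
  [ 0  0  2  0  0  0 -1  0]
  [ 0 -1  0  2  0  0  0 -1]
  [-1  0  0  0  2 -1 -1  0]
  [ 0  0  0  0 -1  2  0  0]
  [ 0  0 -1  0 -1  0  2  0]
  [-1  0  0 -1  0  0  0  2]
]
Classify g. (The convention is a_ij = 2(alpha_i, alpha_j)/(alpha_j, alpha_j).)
The matrix has rank 8 with 2's on the diagonal. Reading the off-diagonal entries as Dynkin edges (a single edge where a_ij = a_ji = -1; a double or triple edge where a_ij * a_ji = 2 or 3), the diagram is a chain of 7 nodes with one extra node attached to the third node from one end (E_8). One simple-root ordering that puts it in standard form is (alpha_3, alpha_6, alpha_7, alpha_5, alpha_1, alpha_8, alpha_4, alpha_2). So the algebra is type E_8.

E8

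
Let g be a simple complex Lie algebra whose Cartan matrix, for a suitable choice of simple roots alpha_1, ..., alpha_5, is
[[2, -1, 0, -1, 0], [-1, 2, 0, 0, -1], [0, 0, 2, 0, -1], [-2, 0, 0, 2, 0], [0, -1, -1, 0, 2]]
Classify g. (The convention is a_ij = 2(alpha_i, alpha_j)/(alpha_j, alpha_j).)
C5

The matrix has rank 5 with 2's on the diagonal. Reading the off-diagonal entries as Dynkin edges (a single edge where a_ij = a_ji = -1; a double or triple edge where a_ij * a_ji = 2 or 3), the diagram is a chain of 5 nodes with a double edge at one end; the terminal node there is the unique long simple root (C_5). One simple-root ordering that puts it in standard form is (alpha_3, alpha_5, alpha_2, alpha_1, alpha_4). So the algebra is type C_5, i.e. sp(10).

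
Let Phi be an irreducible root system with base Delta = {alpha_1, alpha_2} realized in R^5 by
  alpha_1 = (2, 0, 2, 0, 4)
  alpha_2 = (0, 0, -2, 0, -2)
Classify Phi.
type G_2

Compute the Cartan integers a_ij = 2(alpha_i, alpha_j)/(alpha_j, alpha_j); the resulting 2x2 Cartan matrix is
[[2, -3], [-1, 2]].
The roots have two lengths (squared-length ratio 3:1); the short ones are alpha_{2}. The associated Dynkin diagram is two nodes joined by a triple edge (G_2), so the type is G_2.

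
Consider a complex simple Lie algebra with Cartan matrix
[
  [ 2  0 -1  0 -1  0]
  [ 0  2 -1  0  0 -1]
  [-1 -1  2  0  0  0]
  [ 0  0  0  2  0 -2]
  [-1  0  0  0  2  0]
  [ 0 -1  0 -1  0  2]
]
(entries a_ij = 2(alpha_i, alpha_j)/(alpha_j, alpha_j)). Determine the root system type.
C_6

The matrix has rank 6 with 2's on the diagonal. Reading the off-diagonal entries as Dynkin edges (a single edge where a_ij = a_ji = -1; a double or triple edge where a_ij * a_ji = 2 or 3), the diagram is a chain of 6 nodes with a double edge at one end; the terminal node there is the unique long simple root (C_6). One simple-root ordering that puts it in standard form is (alpha_5, alpha_1, alpha_3, alpha_2, alpha_6, alpha_4). So the algebra is type C_6, i.e. sp(12).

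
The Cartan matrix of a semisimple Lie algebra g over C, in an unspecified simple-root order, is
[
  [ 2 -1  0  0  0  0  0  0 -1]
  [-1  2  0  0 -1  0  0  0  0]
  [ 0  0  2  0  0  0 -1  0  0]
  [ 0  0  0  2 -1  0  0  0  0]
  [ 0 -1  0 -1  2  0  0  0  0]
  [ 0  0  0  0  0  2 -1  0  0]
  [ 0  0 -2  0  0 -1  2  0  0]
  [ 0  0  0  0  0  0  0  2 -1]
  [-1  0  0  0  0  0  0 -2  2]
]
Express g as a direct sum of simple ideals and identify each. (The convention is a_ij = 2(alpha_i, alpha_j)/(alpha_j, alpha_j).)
type B_3 ⊕ type B_6

The diagram associated to this matrix has two connected components: the simple roots {alpha_3, alpha_6, alpha_7} form a chain of 3 nodes with a double edge at one end; the terminal node there is the unique short simple root (B_3), and {alpha_1, alpha_2, alpha_4, alpha_5, alpha_8, alpha_9} form a chain of 6 nodes with a double edge at one end; the terminal node there is the unique short simple root (B_6). A semisimple Lie algebra decomposes uniquely as the direct sum of simple ideals, one per connected component of its Dynkin diagram, so g ≅ B_3 ⊕ B_6 (dimension 21 + 78 = 99).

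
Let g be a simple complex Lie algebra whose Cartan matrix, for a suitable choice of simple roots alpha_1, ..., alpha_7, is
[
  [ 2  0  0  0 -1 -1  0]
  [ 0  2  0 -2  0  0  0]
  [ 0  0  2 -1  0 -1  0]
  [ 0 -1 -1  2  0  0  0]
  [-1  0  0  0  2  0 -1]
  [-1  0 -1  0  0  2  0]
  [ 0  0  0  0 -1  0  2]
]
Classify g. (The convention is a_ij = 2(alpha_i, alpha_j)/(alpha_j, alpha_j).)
C_7

The matrix has rank 7 with 2's on the diagonal. Reading the off-diagonal entries as Dynkin edges (a single edge where a_ij = a_ji = -1; a double or triple edge where a_ij * a_ji = 2 or 3), the diagram is a chain of 7 nodes with a double edge at one end; the terminal node there is the unique long simple root (C_7). One simple-root ordering that puts it in standard form is (alpha_7, alpha_5, alpha_1, alpha_6, alpha_3, alpha_4, alpha_2). So the algebra is type C_7, i.e. sp(14).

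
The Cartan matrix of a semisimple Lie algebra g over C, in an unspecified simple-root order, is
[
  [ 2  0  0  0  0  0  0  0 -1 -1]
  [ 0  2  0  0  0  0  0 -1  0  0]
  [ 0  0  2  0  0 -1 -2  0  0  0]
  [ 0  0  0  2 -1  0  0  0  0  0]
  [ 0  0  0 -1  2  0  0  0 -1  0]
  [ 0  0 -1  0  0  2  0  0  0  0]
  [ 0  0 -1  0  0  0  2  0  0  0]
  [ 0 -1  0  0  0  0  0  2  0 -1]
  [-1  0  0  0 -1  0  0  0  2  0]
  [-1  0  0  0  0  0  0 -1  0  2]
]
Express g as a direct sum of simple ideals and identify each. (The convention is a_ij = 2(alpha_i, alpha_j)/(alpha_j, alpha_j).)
The diagram associated to this matrix has two connected components: the simple roots {alpha_1, alpha_2, alpha_4, alpha_5, alpha_8, alpha_9, alpha_10} form a chain of 7 nodes with single edges (A_7), and {alpha_3, alpha_6, alpha_7} form a chain of 3 nodes with a double edge at one end; the terminal node there is the unique short simple root (B_3). A semisimple Lie algebra decomposes uniquely as the direct sum of simple ideals, one per connected component of its Dynkin diagram, so g ≅ A_7 ⊕ B_3 (dimension 63 + 21 = 84).

A7 + B3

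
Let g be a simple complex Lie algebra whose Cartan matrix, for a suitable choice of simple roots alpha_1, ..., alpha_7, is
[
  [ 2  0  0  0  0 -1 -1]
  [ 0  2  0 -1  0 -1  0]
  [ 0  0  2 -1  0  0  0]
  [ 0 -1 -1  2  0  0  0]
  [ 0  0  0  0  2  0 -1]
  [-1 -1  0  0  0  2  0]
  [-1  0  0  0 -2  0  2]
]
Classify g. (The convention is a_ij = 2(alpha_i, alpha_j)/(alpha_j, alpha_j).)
The matrix has rank 7 with 2's on the diagonal. Reading the off-diagonal entries as Dynkin edges (a single edge where a_ij = a_ji = -1; a double or triple edge where a_ij * a_ji = 2 or 3), the diagram is a chain of 7 nodes with a double edge at one end; the terminal node there is the unique short simple root (B_7). One simple-root ordering that puts it in standard form is (alpha_3, alpha_4, alpha_2, alpha_6, alpha_1, alpha_7, alpha_5). So the algebra is type B_7, i.e. so(15).

B_7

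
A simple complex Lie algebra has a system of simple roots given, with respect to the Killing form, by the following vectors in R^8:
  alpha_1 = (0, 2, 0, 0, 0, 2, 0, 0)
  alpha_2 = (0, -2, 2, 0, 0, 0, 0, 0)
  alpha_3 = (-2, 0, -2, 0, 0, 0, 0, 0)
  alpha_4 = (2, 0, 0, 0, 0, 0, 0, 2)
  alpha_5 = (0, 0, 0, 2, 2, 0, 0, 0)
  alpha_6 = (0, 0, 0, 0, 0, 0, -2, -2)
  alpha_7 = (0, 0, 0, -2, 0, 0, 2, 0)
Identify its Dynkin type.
Compute the Cartan integers a_ij = 2(alpha_i, alpha_j)/(alpha_j, alpha_j); the resulting 7x7 Cartan matrix is
[[2, -1, 0, 0, 0, 0, 0], [-1, 2, -1, 0, 0, 0, 0], [0, -1, 2, -1, 0, 0, 0], [0, 0, -1, 2, 0, -1, 0], [0, 0, 0, 0, 2, 0, -1], [0, 0, 0, -1, 0, 2, -1], [0, 0, 0, 0, -1, -1, 2]].
All simple roots have the same length, so the diagram is simply laced. The associated Dynkin diagram is a chain of 7 nodes with single edges (A_7), so the type is A_7 (the algebra sl(8)).

A_7 (sl(8))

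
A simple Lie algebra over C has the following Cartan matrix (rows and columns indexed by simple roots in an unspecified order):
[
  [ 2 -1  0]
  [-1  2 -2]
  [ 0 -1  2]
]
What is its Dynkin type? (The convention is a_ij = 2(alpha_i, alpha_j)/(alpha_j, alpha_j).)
B_3

The matrix has rank 3 with 2's on the diagonal. Reading the off-diagonal entries as Dynkin edges (a single edge where a_ij = a_ji = -1; a double or triple edge where a_ij * a_ji = 2 or 3), the diagram is a chain of 3 nodes with a double edge at one end; the terminal node there is the unique short simple root (B_3). One simple-root ordering that puts it in standard form is (alpha_1, alpha_2, alpha_3). So the algebra is type B_3, i.e. so(7).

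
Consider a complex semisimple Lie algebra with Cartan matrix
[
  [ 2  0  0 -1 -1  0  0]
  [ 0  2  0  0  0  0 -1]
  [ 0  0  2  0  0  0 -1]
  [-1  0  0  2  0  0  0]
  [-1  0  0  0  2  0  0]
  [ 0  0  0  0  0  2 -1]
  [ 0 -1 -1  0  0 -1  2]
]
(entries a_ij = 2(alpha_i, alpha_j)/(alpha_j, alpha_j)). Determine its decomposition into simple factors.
A3 ⊕ D4

The diagram associated to this matrix has two connected components: the simple roots {alpha_1, alpha_4, alpha_5} form a chain of 3 nodes with single edges (A_3), and {alpha_2, alpha_3, alpha_6, alpha_7} form a chain of 2 nodes with a fork of two nodes at one end (D_4). A semisimple Lie algebra decomposes uniquely as the direct sum of simple ideals, one per connected component of its Dynkin diagram, so g ≅ A_3 ⊕ D_4 (dimension 15 + 28 = 43).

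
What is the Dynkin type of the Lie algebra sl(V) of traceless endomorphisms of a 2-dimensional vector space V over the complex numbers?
This is sl(2), which has dimension 2^2 - 1 = 3 and rank 2 - 1 = 1 (a Cartan subalgebra is the diagonal traceless matrices). In the classification of classical Lie algebras, the special linear algebra sl(n+1) has type A_n; here n = 1, so the Dynkin diagram is a chain of 1 nodes with single edges (A_1). Hence the type is A_1.

A_1 (sl(2))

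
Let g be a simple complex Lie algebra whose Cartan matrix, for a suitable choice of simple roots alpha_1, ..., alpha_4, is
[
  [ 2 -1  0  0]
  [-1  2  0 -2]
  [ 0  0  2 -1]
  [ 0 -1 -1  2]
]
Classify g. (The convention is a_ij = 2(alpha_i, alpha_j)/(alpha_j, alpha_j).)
type F_4

The matrix has rank 4 with 2's on the diagonal. Reading the off-diagonal entries as Dynkin edges (a single edge where a_ij = a_ji = -1; a double or triple edge where a_ij * a_ji = 2 or 3), the diagram is a chain of 4 nodes with a double edge between the middle two (F_4). One simple-root ordering that puts it in standard form is (alpha_1, alpha_2, alpha_4, alpha_3). So the algebra is type F_4.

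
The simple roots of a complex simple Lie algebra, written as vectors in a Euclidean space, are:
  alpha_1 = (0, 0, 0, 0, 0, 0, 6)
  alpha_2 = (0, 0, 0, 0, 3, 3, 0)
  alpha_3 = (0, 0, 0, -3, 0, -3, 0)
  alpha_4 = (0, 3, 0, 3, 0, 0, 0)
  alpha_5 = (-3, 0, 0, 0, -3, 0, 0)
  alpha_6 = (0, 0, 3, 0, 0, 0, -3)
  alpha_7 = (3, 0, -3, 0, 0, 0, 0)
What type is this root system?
Compute the Cartan integers a_ij = 2(alpha_i, alpha_j)/(alpha_j, alpha_j); the resulting 7x7 Cartan matrix is
[[2, 0, 0, 0, 0, -2, 0], [0, 2, -1, 0, -1, 0, 0], [0, -1, 2, -1, 0, 0, 0], [0, 0, -1, 2, 0, 0, 0], [0, -1, 0, 0, 2, 0, -1], [-1, 0, 0, 0, 0, 2, -1], [0, 0, 0, 0, -1, -1, 2]].
The roots have two lengths (squared-length ratio 2:1); the short ones are alpha_{2,3,4,5,6,7}. The associated Dynkin diagram is a chain of 7 nodes with a double edge at one end; the terminal node there is the unique long simple root (C_7), so the type is C_7 (the algebra sp(14)).

C_7 (sp(14))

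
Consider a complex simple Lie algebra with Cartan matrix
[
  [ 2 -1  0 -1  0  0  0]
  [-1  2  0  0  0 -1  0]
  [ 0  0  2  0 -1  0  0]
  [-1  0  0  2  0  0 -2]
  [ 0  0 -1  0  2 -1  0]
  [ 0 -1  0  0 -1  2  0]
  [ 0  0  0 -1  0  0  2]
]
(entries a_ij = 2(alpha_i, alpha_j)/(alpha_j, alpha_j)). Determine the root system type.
The matrix has rank 7 with 2's on the diagonal. Reading the off-diagonal entries as Dynkin edges (a single edge where a_ij = a_ji = -1; a double or triple edge where a_ij * a_ji = 2 or 3), the diagram is a chain of 7 nodes with a double edge at one end; the terminal node there is the unique short simple root (B_7). One simple-root ordering that puts it in standard form is (alpha_3, alpha_5, alpha_6, alpha_2, alpha_1, alpha_4, alpha_7). So the algebra is type B_7, i.e. so(15).

B_7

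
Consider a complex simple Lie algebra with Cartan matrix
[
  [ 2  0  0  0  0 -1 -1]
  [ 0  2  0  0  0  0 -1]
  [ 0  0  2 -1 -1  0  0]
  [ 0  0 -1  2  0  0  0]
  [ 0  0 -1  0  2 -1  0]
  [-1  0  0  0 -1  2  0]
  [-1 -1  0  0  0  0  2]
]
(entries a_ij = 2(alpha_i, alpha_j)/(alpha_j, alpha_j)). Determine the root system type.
The matrix has rank 7 with 2's on the diagonal. Reading the off-diagonal entries as Dynkin edges (a single edge where a_ij = a_ji = -1; a double or triple edge where a_ij * a_ji = 2 or 3), the diagram is a chain of 7 nodes with single edges (A_7). One simple-root ordering that puts it in standard form is (alpha_4, alpha_3, alpha_5, alpha_6, alpha_1, alpha_7, alpha_2). So the algebra is type A_7, i.e. sl(8).

A_7 (sl(8))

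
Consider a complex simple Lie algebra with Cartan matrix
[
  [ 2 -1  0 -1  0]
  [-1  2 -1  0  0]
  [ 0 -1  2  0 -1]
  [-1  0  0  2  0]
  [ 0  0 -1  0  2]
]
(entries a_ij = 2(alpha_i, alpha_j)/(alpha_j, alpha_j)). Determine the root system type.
A_5

The matrix has rank 5 with 2's on the diagonal. Reading the off-diagonal entries as Dynkin edges (a single edge where a_ij = a_ji = -1; a double or triple edge where a_ij * a_ji = 2 or 3), the diagram is a chain of 5 nodes with single edges (A_5). One simple-root ordering that puts it in standard form is (alpha_4, alpha_1, alpha_2, alpha_3, alpha_5). So the algebra is type A_5, i.e. sl(6).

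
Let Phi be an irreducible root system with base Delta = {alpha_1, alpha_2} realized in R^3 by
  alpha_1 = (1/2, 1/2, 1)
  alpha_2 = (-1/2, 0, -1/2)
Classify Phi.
G_2

Compute the Cartan integers a_ij = 2(alpha_i, alpha_j)/(alpha_j, alpha_j); the resulting 2x2 Cartan matrix is
[[2, -3], [-1, 2]].
The roots have two lengths (squared-length ratio 3:1); the short ones are alpha_{2}. The associated Dynkin diagram is two nodes joined by a triple edge (G_2), so the type is G_2.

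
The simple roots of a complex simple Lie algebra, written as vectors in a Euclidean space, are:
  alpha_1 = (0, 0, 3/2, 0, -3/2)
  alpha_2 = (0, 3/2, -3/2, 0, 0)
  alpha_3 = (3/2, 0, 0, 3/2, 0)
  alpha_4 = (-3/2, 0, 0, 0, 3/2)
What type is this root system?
Compute the Cartan integers a_ij = 2(alpha_i, alpha_j)/(alpha_j, alpha_j); the resulting 4x4 Cartan matrix is
[[2, -1, 0, -1], [-1, 2, 0, 0], [0, 0, 2, -1], [-1, 0, -1, 2]].
All simple roots have the same length, so the diagram is simply laced. The associated Dynkin diagram is a chain of 4 nodes with single edges (A_4), so the type is A_4 (the algebra sl(5)).

A_4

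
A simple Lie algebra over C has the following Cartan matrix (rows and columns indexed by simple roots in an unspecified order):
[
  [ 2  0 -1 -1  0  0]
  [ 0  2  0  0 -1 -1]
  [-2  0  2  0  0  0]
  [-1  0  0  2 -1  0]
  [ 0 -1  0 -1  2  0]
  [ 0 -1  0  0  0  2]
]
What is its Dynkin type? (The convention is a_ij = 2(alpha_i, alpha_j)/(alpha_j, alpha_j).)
The matrix has rank 6 with 2's on the diagonal. Reading the off-diagonal entries as Dynkin edges (a single edge where a_ij = a_ji = -1; a double or triple edge where a_ij * a_ji = 2 or 3), the diagram is a chain of 6 nodes with a double edge at one end; the terminal node there is the unique long simple root (C_6). One simple-root ordering that puts it in standard form is (alpha_6, alpha_2, alpha_5, alpha_4, alpha_1, alpha_3). So the algebra is type C_6, i.e. sp(12).

type C_6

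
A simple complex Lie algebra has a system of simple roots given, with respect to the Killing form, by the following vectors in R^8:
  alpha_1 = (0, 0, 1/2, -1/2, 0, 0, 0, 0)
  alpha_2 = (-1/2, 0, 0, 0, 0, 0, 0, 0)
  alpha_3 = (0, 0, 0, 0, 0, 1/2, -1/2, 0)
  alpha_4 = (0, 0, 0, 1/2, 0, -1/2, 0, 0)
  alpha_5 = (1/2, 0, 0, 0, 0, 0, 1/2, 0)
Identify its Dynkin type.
Compute the Cartan integers a_ij = 2(alpha_i, alpha_j)/(alpha_j, alpha_j); the resulting 5x5 Cartan matrix is
[[2, 0, 0, -1, 0], [0, 2, 0, 0, -1], [0, 0, 2, -1, -1], [-1, 0, -1, 2, 0], [0, -2, -1, 0, 2]].
The roots have two lengths (squared-length ratio 2:1); the short ones are alpha_{2}. The associated Dynkin diagram is a chain of 5 nodes with a double edge at one end; the terminal node there is the unique short simple root (B_5), so the type is B_5 (the algebra so(11)).

B5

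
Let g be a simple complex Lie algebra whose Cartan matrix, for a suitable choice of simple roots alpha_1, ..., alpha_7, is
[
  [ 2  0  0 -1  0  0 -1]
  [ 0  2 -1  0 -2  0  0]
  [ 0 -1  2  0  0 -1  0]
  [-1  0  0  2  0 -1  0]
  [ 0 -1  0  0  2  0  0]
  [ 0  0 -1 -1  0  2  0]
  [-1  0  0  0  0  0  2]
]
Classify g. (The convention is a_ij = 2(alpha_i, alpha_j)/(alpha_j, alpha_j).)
B_7

The matrix has rank 7 with 2's on the diagonal. Reading the off-diagonal entries as Dynkin edges (a single edge where a_ij = a_ji = -1; a double or triple edge where a_ij * a_ji = 2 or 3), the diagram is a chain of 7 nodes with a double edge at one end; the terminal node there is the unique short simple root (B_7). One simple-root ordering that puts it in standard form is (alpha_7, alpha_1, alpha_4, alpha_6, alpha_3, alpha_2, alpha_5). So the algebra is type B_7, i.e. so(15).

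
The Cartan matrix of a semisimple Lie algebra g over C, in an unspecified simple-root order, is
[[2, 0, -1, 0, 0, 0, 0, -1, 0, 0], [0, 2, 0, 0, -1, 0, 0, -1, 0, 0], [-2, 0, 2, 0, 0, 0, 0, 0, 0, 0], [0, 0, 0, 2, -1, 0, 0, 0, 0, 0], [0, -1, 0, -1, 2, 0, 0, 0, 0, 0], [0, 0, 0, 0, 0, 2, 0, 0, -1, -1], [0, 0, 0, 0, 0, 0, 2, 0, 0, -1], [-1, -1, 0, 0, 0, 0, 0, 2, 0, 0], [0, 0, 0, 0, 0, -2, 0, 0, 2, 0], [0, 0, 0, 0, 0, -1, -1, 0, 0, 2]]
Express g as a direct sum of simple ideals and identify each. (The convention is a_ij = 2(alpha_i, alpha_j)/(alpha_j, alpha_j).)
The diagram associated to this matrix has two connected components: the simple roots {alpha_6, alpha_7, alpha_9, alpha_10} form a chain of 4 nodes with a double edge at one end; the terminal node there is the unique long simple root (C_4), and {alpha_1, alpha_2, alpha_3, alpha_4, alpha_5, alpha_8} form a chain of 6 nodes with a double edge at one end; the terminal node there is the unique long simple root (C_6). A semisimple Lie algebra decomposes uniquely as the direct sum of simple ideals, one per connected component of its Dynkin diagram, so g ≅ C_4 ⊕ C_6 (dimension 36 + 78 = 114).

type C_4 + type C_6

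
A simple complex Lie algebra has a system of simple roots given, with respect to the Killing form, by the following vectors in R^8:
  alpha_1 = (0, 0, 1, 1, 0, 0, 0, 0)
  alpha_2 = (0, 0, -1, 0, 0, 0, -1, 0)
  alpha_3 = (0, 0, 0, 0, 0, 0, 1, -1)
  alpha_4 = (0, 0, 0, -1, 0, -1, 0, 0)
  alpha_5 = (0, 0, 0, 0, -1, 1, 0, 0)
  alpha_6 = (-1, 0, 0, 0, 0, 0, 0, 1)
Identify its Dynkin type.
A6

Compute the Cartan integers a_ij = 2(alpha_i, alpha_j)/(alpha_j, alpha_j); the resulting 6x6 Cartan matrix is
[[2, -1, 0, -1, 0, 0], [-1, 2, -1, 0, 0, 0], [0, -1, 2, 0, 0, -1], [-1, 0, 0, 2, -1, 0], [0, 0, 0, -1, 2, 0], [0, 0, -1, 0, 0, 2]].
All simple roots have the same length, so the diagram is simply laced. The associated Dynkin diagram is a chain of 6 nodes with single edges (A_6), so the type is A_6 (the algebra sl(7)).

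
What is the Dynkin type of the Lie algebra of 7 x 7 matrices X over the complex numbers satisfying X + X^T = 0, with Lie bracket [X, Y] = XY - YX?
This is so(7) with 7 odd, which has dimension 7(7-1)/2 = 21 and rank (7-1)/2 = 3. In the classification of classical Lie algebras, the orthogonal algebra so(2n+1) in an odd number of variables has type B_n; here n = 3, so the Dynkin diagram is a chain of 3 nodes with a double edge at one end; the terminal node there is the unique short simple root (B_3). Hence the type is B_3.

B_3 (so(7))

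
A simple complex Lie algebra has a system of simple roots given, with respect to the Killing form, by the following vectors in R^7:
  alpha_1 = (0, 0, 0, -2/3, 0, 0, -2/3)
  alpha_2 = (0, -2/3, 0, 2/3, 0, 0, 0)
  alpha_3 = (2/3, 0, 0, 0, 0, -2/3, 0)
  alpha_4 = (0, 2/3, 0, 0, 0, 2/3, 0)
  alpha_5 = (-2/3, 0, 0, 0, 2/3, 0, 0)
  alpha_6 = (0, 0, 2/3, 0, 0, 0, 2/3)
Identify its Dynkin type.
Compute the Cartan integers a_ij = 2(alpha_i, alpha_j)/(alpha_j, alpha_j); the resulting 6x6 Cartan matrix is
[[2, -1, 0, 0, 0, -1], [-1, 2, 0, -1, 0, 0], [0, 0, 2, -1, -1, 0], [0, -1, -1, 2, 0, 0], [0, 0, -1, 0, 2, 0], [-1, 0, 0, 0, 0, 2]].
All simple roots have the same length, so the diagram is simply laced. The associated Dynkin diagram is a chain of 6 nodes with single edges (A_6), so the type is A_6 (the algebra sl(7)).

A6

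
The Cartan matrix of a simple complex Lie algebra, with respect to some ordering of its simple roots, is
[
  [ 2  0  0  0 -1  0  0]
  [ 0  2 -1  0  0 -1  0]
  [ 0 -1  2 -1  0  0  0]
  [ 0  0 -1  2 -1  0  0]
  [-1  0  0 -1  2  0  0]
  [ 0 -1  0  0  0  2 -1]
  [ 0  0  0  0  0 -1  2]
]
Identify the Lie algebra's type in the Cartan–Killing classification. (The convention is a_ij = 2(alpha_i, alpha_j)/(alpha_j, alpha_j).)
A7

The matrix has rank 7 with 2's on the diagonal. Reading the off-diagonal entries as Dynkin edges (a single edge where a_ij = a_ji = -1; a double or triple edge where a_ij * a_ji = 2 or 3), the diagram is a chain of 7 nodes with single edges (A_7). One simple-root ordering that puts it in standard form is (alpha_1, alpha_5, alpha_4, alpha_3, alpha_2, alpha_6, alpha_7). So the algebra is type A_7, i.e. sl(8).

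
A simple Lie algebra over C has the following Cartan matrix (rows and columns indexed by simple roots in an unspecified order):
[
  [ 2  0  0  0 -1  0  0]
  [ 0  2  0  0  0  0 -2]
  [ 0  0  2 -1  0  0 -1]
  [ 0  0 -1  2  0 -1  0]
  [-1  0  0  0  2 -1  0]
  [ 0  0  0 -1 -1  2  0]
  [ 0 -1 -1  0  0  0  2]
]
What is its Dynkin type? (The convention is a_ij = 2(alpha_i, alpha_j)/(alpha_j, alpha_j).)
The matrix has rank 7 with 2's on the diagonal. Reading the off-diagonal entries as Dynkin edges (a single edge where a_ij = a_ji = -1; a double or triple edge where a_ij * a_ji = 2 or 3), the diagram is a chain of 7 nodes with a double edge at one end; the terminal node there is the unique long simple root (C_7). One simple-root ordering that puts it in standard form is (alpha_1, alpha_5, alpha_6, alpha_4, alpha_3, alpha_7, alpha_2). So the algebra is type C_7, i.e. sp(14).

type C_7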